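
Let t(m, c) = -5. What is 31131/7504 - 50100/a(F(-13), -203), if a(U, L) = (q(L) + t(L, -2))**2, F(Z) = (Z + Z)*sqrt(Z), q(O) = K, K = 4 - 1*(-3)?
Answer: -93956469/7504 ≈ -12521.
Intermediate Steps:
K = 7 (K = 4 + 3 = 7)
q(O) = 7
F(Z) = 2*Z**(3/2) (F(Z) = (2*Z)*sqrt(Z) = 2*Z**(3/2))
a(U, L) = 4 (a(U, L) = (7 - 5)**2 = 2**2 = 4)
31131/7504 - 50100/a(F(-13), -203) = 31131/7504 - 50100/4 = 31131*(1/7504) - 50100*1/4 = 31131/7504 - 12525 = -93956469/7504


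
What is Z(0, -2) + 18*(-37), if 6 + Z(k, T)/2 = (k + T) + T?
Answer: -686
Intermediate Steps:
Z(k, T) = -12 + 2*k + 4*T (Z(k, T) = -12 + 2*((k + T) + T) = -12 + 2*((T + k) + T) = -12 + 2*(k + 2*T) = -12 + (2*k + 4*T) = -12 + 2*k + 4*T)
Z(0, -2) + 18*(-37) = (-12 + 2*0 + 4*(-2)) + 18*(-37) = (-12 + 0 - 8) - 666 = -20 - 666 = -686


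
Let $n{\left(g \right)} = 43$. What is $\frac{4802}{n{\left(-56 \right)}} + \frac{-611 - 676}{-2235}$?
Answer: $\frac{3595937}{32035} \approx 112.25$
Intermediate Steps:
$\frac{4802}{n{\left(-56 \right)}} + \frac{-611 - 676}{-2235} = \frac{4802}{43} + \frac{-611 - 676}{-2235} = 4802 \cdot \frac{1}{43} + \left(-611 - 676\right) \left(- \frac{1}{2235}\right) = \frac{4802}{43} - - \frac{429}{745} = \frac{4802}{43} + \frac{429}{745} = \frac{3595937}{32035}$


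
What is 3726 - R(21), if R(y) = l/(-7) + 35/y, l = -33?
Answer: 78112/21 ≈ 3719.6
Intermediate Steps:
R(y) = 33/7 + 35/y (R(y) = -33/(-7) + 35/y = -33*(-⅐) + 35/y = 33/7 + 35/y)
3726 - R(21) = 3726 - (33/7 + 35/21) = 3726 - (33/7 + 35*(1/21)) = 3726 - (33/7 + 5/3) = 3726 - 1*134/21 = 3726 - 134/21 = 78112/21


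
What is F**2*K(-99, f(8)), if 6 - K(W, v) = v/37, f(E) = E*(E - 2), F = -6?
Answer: 6264/37 ≈ 169.30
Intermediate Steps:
f(E) = E*(-2 + E)
K(W, v) = 6 - v/37
F**2*K(-99, f(8)) = (-6)**2*(6 - 8*(-2 + 8)/37) = 36*(6 - 8*6/37) = 36*(6 - 1/37*48) = 36*(6 - 48/37) = 36*(174/37) = 6264/37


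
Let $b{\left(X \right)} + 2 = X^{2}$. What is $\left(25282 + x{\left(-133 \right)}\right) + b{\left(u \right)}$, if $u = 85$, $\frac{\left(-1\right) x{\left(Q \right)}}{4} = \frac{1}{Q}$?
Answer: $\frac{4323169}{133} \approx 32505.0$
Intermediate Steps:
$x{\left(Q \right)} = - \frac{4}{Q}$
$b{\left(X \right)} = -2 + X^{2}$
$\left(25282 + x{\left(-133 \right)}\right) + b{\left(u \right)} = \left(25282 - \frac{4}{-133}\right) - \left(2 - 85^{2}\right) = \left(25282 - - \frac{4}{133}\right) + \left(-2 + 7225\right) = \left(25282 + \frac{4}{133}\right) + 7223 = \frac{3362510}{133} + 7223 = \frac{4323169}{133}$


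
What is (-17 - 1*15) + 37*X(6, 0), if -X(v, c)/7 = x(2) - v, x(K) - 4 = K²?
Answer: -550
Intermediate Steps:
x(K) = 4 + K²
X(v, c) = -56 + 7*v (X(v, c) = -7*((4 + 2²) - v) = -7*((4 + 4) - v) = -7*(8 - v) = -56 + 7*v)
(-17 - 1*15) + 37*X(6, 0) = (-17 - 1*15) + 37*(-56 + 7*6) = (-17 - 15) + 37*(-56 + 42) = -32 + 37*(-14) = -32 - 518 = -550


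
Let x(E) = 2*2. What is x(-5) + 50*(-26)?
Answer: -1296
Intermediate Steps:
x(E) = 4
x(-5) + 50*(-26) = 4 + 50*(-26) = 4 - 1300 = -1296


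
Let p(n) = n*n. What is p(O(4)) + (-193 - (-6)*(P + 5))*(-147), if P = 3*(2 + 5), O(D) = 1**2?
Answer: 5440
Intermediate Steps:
O(D) = 1
p(n) = n**2
P = 21 (P = 3*7 = 21)
p(O(4)) + (-193 - (-6)*(P + 5))*(-147) = 1**2 + (-193 - (-6)*(21 + 5))*(-147) = 1 + (-193 - (-6)*26)*(-147) = 1 + (-193 - 1*(-156))*(-147) = 1 + (-193 + 156)*(-147) = 1 - 37*(-147) = 1 + 5439 = 5440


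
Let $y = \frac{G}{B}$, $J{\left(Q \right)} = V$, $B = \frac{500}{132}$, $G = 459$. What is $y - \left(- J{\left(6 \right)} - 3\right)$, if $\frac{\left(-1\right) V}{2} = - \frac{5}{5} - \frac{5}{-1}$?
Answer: $\frac{14522}{125} \approx 116.18$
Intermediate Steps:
$B = \frac{125}{33}$ ($B = 500 \cdot \frac{1}{132} = \frac{125}{33} \approx 3.7879$)
$V = -8$ ($V = - 2 \left(- \frac{5}{5} - \frac{5}{-1}\right) = - 2 \left(\left(-5\right) \frac{1}{5} - -5\right) = - 2 \left(-1 + 5\right) = \left(-2\right) 4 = -8$)
$J{\left(Q \right)} = -8$
$y = \frac{15147}{125}$ ($y = \frac{459}{\frac{125}{33}} = 459 \cdot \frac{33}{125} = \frac{15147}{125} \approx 121.18$)
$y - \left(- J{\left(6 \right)} - 3\right) = \frac{15147}{125} - \left(\left(-1\right) \left(-8\right) - 3\right) = \frac{15147}{125} - \left(8 - 3\right) = \frac{15147}{125} - 5 = \frac{14522}{125}$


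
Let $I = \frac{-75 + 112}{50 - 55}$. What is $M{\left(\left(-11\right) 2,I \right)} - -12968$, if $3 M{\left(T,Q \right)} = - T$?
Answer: $\frac{38926}{3} \approx 12975.0$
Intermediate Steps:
$I = - \frac{37}{5}$ ($I = \frac{37}{-5} = 37 \left(- \frac{1}{5}\right) = - \frac{37}{5} \approx -7.4$)
$M{\left(T,Q \right)} = - \frac{T}{3}$ ($M{\left(T,Q \right)} = \frac{\left(-1\right) T}{3} = - \frac{T}{3}$)
$M{\left(\left(-11\right) 2,I \right)} - -12968 = - \frac{\left(-11\right) 2}{3} - -12968 = \left(- \frac{1}{3}\right) \left(-22\right) + 12968 = \frac{22}{3} + 12968 = \frac{38926}{3}$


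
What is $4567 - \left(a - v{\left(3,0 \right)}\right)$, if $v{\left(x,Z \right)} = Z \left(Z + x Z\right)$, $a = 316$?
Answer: $4251$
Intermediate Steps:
$v{\left(x,Z \right)} = Z \left(Z + Z x\right)$
$4567 - \left(a - v{\left(3,0 \right)}\right) = 4567 - \left(316 - 0^{2} \left(1 + 3\right)\right) = 4567 + \left(0 \cdot 4 - 316\right) = 4567 + \left(0 - 316\right) = 4567 - 316 = 4251$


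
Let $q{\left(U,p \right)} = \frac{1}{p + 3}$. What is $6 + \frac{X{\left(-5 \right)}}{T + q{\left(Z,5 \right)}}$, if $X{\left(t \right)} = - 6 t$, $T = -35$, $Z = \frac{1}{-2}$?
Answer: $\frac{478}{93} \approx 5.1398$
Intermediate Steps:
$Z = - \frac{1}{2} \approx -0.5$
$q{\left(U,p \right)} = \frac{1}{3 + p}$
$6 + \frac{X{\left(-5 \right)}}{T + q{\left(Z,5 \right)}} = 6 + \frac{\left(-6\right) \left(-5\right)}{-35 + \frac{1}{3 + 5}} = 6 + \frac{1}{-35 + \frac{1}{8}} \cdot 30 = 6 + \frac{1}{- \frac{279}{8}} \cdot 30 = 6 - \frac{80}{93} = \frac{478}{93}$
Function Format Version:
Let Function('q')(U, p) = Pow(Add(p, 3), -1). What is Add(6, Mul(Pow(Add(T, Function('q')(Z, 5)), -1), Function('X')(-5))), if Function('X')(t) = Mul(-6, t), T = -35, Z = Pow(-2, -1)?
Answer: Rational(478, 93) ≈ 5.1398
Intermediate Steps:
Z = Rational(-1, 2) ≈ -0.50000
Function('q')(U, p) = Pow(Add(3, p), -1)
Add(6, Mul(Pow(Add(T, Function('q')(Z, 5)), -1), Function('X')(-5))) = Add(6, Mul(Pow(Add(-35, Pow(Add(3, 5), -1)), -1), Mul(-6, -5))) = Add(6, Mul(Pow(Add(-35, Pow(8, -1)), -1), 30)) = Add(6, Mul(Pow(Add(-35, Rational(1, 8)), -1), 30)) = Add(6, Mul(Pow(Rational(-279, 8), -1), 30)) = Add(6, Mul(Rational(-8, 279), 30)) = Add(6, Rational(-80, 93)) = Rational(478, 93)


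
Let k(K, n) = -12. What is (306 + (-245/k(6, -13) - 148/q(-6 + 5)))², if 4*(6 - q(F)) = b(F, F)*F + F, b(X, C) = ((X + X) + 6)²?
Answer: 23560101049/242064 ≈ 97330.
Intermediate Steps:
b(X, C) = (6 + 2*X)² (b(X, C) = (2*X + 6)² = (6 + 2*X)²)
q(F) = 6 - F/4 - F*(3 + F)² (q(F) = 6 - ((4*(3 + F)²)*F + F)/4 = 6 - (4*F*(3 + F)² + F)/4 = 6 - (F + 4*F*(3 + F)²)/4 = 6 + (-F/4 - F*(3 + F)²) = 6 - F/4 - F*(3 + F)²)
(306 + (-245/k(6, -13) - 148/q(-6 + 5)))² = (306 + (-245/(-12) - 148/(6 - (-6 + 5)/4 - (-6 + 5)*(3 + (-6 + 5))²)))² = (306 + (-245*(-1/12) - 148/(6 - ¼*(-1) - 1*(-1)*(3 - 1)²)))² = (306 + (245/12 - 148/(6 + ¼ - 1*(-1)*2²)))² = (306 + (245/12 - 148/(6 + ¼ - 1*(-1)*4)))² = (306 + (245/12 - 148/(6 + ¼ + 4)))² = (306 + (245/12 - 148/41/4))² = (306 + (245/12 - 148*4/41))² = (306 + (245/12 - 592/41))² = (306 + 2941/492)² = (153493/492)² = 23560101049/242064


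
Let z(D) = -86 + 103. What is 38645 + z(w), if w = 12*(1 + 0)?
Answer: 38662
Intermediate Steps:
w = 12 (w = 12*1 = 12)
z(D) = 17
38645 + z(w) = 38645 + 17 = 38662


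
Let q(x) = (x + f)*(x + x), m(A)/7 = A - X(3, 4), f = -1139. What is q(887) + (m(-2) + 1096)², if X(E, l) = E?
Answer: 678673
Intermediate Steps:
m(A) = -21 + 7*A (m(A) = 7*(A - 1*3) = 7*(A - 3) = 7*(-3 + A) = -21 + 7*A)
q(x) = 2*x*(-1139 + x) (q(x) = (x - 1139)*(x + x) = (-1139 + x)*(2*x) = 2*x*(-1139 + x))
q(887) + (m(-2) + 1096)² = 2*887*(-1139 + 887) + ((-21 + 7*(-2)) + 1096)² = 2*887*(-252) + ((-21 - 14) + 1096)² = -447048 + (-35 + 1096)² = -447048 + 1061² = -447048 + 1125721 = 678673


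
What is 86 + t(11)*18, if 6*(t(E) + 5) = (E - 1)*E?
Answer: 326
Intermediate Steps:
t(E) = -5 + E*(-1 + E)/6 (t(E) = -5 + ((E - 1)*E)/6 = -5 + ((-1 + E)*E)/6 = -5 + (E*(-1 + E))/6 = -5 + E*(-1 + E)/6)
86 + t(11)*18 = 86 + (-5 - ⅙*11 + (⅙)*11²)*18 = 86 + (-5 - 11/6 + (⅙)*121)*18 = 86 + (-5 - 11/6 + 121/6)*18 = 86 + (40/3)*18 = 86 + 240 = 326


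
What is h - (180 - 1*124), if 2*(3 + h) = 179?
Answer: 61/2 ≈ 30.500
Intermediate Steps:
h = 173/2 (h = -3 + (½)*179 = -3 + 179/2 = 173/2 ≈ 86.500)
h - (180 - 1*124) = 173/2 - (180 - 1*124) = 173/2 - (180 - 124) = 173/2 - 1*56 = 173/2 - 56 = 61/2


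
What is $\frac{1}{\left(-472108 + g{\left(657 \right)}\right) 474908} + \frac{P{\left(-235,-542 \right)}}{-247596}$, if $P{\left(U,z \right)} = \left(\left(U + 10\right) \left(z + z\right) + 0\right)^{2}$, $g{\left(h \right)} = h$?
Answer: $- \frac{1109911628065434410633}{4619643104164564} \approx -2.4026 \cdot 10^{5}$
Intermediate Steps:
$P{\left(U,z \right)} = 4 z^{2} \left(10 + U\right)^{2}$ ($P{\left(U,z \right)} = \left(\left(10 + U\right) 2 z + 0\right)^{2} = \left(2 z \left(10 + U\right) + 0\right)^{2} = \left(2 z \left(10 + U\right)\right)^{2} = 4 z^{2} \left(10 + U\right)^{2}$)
$\frac{1}{\left(-472108 + g{\left(657 \right)}\right) 474908} + \frac{P{\left(-235,-542 \right)}}{-247596} = \frac{1}{\left(-472108 + 657\right) 474908} + \frac{4 \left(-542\right)^{2} \left(10 - 235\right)^{2}}{-247596} = \frac{1}{-471451} \cdot \frac{1}{474908} + 4 \cdot 293764 \left(-225\right)^{2} \left(- \frac{1}{247596}\right) = \left(- \frac{1}{471451}\right) \frac{1}{474908} + 4 \cdot 293764 \cdot 50625 \left(- \frac{1}{247596}\right) = - \frac{1}{223895851508} + 59487210000 \left(- \frac{1}{247596}\right) = - \frac{1}{223895851508} - \frac{4957267500}{20633} = - \frac{1109911628065434410633}{4619643104164564}$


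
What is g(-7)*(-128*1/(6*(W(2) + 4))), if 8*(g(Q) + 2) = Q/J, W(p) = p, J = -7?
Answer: 20/3 ≈ 6.6667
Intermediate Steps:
g(Q) = -2 - Q/56 (g(Q) = -2 + (Q/(-7))/8 = -2 + (Q*(-⅐))/8 = -2 + (-Q/7)/8 = -2 - Q/56)
g(-7)*(-128*1/(6*(W(2) + 4))) = (-2 - 1/56*(-7))*(-128*1/(6*(2 + 4))) = (-2 + ⅛)*(-128/(6*6)) = -(-240)/36 = -15/8*(-32/9) = 20/3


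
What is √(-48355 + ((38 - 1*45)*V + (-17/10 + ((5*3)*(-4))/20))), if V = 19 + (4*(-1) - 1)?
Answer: I*√4845770/10 ≈ 220.13*I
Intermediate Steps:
V = 14 (V = 19 + (-4 - 1) = 19 - 5 = 14)
√(-48355 + ((38 - 1*45)*V + (-17/10 + ((5*3)*(-4))/20))) = √(-48355 + ((38 - 1*45)*14 + (-17/10 + ((5*3)*(-4))/20))) = √(-48355 + ((38 - 45)*14 + (-17*⅒ + (15*(-4))*(1/20)))) = √(-48355 + (-7*14 + (-17/10 - 60*1/20))) = √(-48355 + (-98 + (-17/10 - 3))) = √(-48355 + (-98 - 47/10)) = √(-48355 - 1027/10) = √(-484577/10) = I*√4845770/10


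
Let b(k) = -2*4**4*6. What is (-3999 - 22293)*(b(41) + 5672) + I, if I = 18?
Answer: -68359182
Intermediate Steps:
b(k) = -3072 (b(k) = -2*256*6 = -512*6 = -3072)
(-3999 - 22293)*(b(41) + 5672) + I = (-3999 - 22293)*(-3072 + 5672) + 18 = -26292*2600 + 18 = -68359200 + 18 = -68359182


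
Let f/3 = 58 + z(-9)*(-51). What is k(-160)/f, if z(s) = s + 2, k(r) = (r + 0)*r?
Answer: 5120/249 ≈ 20.562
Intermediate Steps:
k(r) = r**2 (k(r) = r*r = r**2)
z(s) = 2 + s
f = 1245 (f = 3*(58 + (2 - 9)*(-51)) = 3*(58 - 7*(-51)) = 3*(58 + 357) = 3*415 = 1245)
k(-160)/f = (-160)**2/1245 = 25600*(1/1245) = 5120/249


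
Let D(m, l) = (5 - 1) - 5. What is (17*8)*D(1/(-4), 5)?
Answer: -136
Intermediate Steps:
D(m, l) = -1 (D(m, l) = 4 - 5 = -1)
(17*8)*D(1/(-4), 5) = (17*8)*(-1) = 136*(-1) = -136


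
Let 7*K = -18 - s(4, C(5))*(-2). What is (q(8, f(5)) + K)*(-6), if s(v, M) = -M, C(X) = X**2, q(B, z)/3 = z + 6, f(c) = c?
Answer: -978/7 ≈ -139.71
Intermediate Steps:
q(B, z) = 18 + 3*z (q(B, z) = 3*(z + 6) = 3*(6 + z) = 18 + 3*z)
K = -68/7 (K = (-18 - (-1*5**2)*(-2))/7 = (-18 - (-1*25)*(-2))/7 = (-18 - (-25)*(-2))/7 = (-18 - 1*50)/7 = (-18 - 50)/7 = (1/7)*(-68) = -68/7 ≈ -9.7143)
(q(8, f(5)) + K)*(-6) = ((18 + 3*5) - 68/7)*(-6) = ((18 + 15) - 68/7)*(-6) = (33 - 68/7)*(-6) = (163/7)*(-6) = -978/7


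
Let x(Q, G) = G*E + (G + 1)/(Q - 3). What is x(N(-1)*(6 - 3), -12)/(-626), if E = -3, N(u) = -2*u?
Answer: -97/1878 ≈ -0.051651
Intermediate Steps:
x(Q, G) = -3*G + (1 + G)/(-3 + Q) (x(Q, G) = G*(-3) + (G + 1)/(Q - 3) = -3*G + (1 + G)/(-3 + Q))
x(N(-1)*(6 - 3), -12)/(-626) = ((1 + 10*(-12) - 3*(-12)*(-2*(-1))*(6 - 3))/(-3 + (-2*(-1))*(6 - 3)))/(-626) = ((1 - 120 - 3*(-12)*2*3)/(-3 + 2*3))*(-1/626) = ((1 - 120 - 3*(-12)*6)/(-3 + 6))*(-1/626) = ((1 - 120 + 216)/3)*(-1/626) = ((⅓)*97)*(-1/626) = (97/3)*(-1/626) = -97/1878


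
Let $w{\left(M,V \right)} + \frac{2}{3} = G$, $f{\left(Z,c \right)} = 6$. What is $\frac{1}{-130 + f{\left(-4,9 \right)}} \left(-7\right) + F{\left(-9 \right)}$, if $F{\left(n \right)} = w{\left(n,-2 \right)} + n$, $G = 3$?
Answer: $- \frac{2459}{372} \approx -6.6102$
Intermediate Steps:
$w{\left(M,V \right)} = \frac{7}{3}$ ($w{\left(M,V \right)} = - \frac{2}{3} + 3 = \frac{7}{3}$)
$F{\left(n \right)} = \frac{7}{3} + n$
$\frac{1}{-130 + f{\left(-4,9 \right)}} \left(-7\right) + F{\left(-9 \right)} = \frac{1}{-130 + 6} \left(-7\right) + \left(\frac{7}{3} - 9\right) = \frac{1}{-124} \left(-7\right) - \frac{20}{3} = \left(- \frac{1}{124}\right) \left(-7\right) - \frac{20}{3} = \frac{7}{124} - \frac{20}{3} = - \frac{2459}{372}$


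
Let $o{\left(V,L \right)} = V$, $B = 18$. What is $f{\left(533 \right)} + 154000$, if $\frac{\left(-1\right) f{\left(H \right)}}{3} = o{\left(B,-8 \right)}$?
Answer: $153946$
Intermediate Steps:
$f{\left(H \right)} = -54$ ($f{\left(H \right)} = \left(-3\right) 18 = -54$)
$f{\left(533 \right)} + 154000 = -54 + 154000 = 153946$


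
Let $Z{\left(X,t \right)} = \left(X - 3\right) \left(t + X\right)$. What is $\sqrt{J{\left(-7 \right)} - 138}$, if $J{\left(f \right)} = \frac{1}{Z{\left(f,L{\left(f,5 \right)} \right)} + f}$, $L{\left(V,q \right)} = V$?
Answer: $\frac{i \sqrt{2440949}}{133} \approx 11.747 i$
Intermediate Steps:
$Z{\left(X,t \right)} = \left(-3 + X\right) \left(X + t\right)$
$J{\left(f \right)} = \frac{1}{- 5 f + 2 f^{2}}$ ($J{\left(f \right)} = \frac{1}{\left(f^{2} - 3 f - 3 f + f f\right) + f} = \frac{1}{\left(f^{2} - 3 f - 3 f + f^{2}\right) + f} = \frac{1}{\left(- 6 f + 2 f^{2}\right) + f} = \frac{1}{- 5 f + 2 f^{2}}$)
$\sqrt{J{\left(-7 \right)} - 138} = \sqrt{\frac{1}{\left(-7\right) \left(-5 + 2 \left(-7\right)\right)} - 138} = \sqrt{- \frac{1}{7 \left(-5 - 14\right)} - 138} = \sqrt{- \frac{1}{7 \left(-19\right)} - 138} = \sqrt{\left(- \frac{1}{7}\right) \left(- \frac{1}{19}\right) - 138} = \sqrt{\frac{1}{133} - 138} = \sqrt{- \frac{18353}{133}} = \frac{i \sqrt{2440949}}{133}$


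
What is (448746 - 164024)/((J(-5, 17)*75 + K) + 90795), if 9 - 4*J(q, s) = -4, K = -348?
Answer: 1138888/362763 ≈ 3.1395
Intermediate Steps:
J(q, s) = 13/4 (J(q, s) = 9/4 - 1/4*(-4) = 9/4 + 1 = 13/4)
(448746 - 164024)/((J(-5, 17)*75 + K) + 90795) = (448746 - 164024)/(((13/4)*75 - 348) + 90795) = 284722/((975/4 - 348) + 90795) = 284722/(-417/4 + 90795) = 284722/(362763/4) = 284722*(4/362763) = 1138888/362763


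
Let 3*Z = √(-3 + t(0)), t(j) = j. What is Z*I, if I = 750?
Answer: 250*I*√3 ≈ 433.01*I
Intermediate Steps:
Z = I*√3/3 (Z = √(-3 + 0)/3 = √(-3)/3 = (I*√3)/3 = I*√3/3 ≈ 0.57735*I)
Z*I = (I*√3/3)*750 = 250*I*√3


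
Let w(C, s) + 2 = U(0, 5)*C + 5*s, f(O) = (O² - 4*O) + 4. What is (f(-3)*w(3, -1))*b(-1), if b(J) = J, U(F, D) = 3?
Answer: -50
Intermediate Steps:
f(O) = 4 + O² - 4*O
w(C, s) = -2 + 3*C + 5*s (w(C, s) = -2 + (3*C + 5*s) = -2 + 3*C + 5*s)
(f(-3)*w(3, -1))*b(-1) = ((4 + (-3)² - 4*(-3))*(-2 + 3*3 + 5*(-1)))*(-1) = ((4 + 9 + 12)*(-2 + 9 - 5))*(-1) = (25*2)*(-1) = 50*(-1) = -50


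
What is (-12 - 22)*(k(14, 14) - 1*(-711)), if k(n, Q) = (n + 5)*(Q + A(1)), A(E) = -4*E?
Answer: -30634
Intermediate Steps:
k(n, Q) = (-4 + Q)*(5 + n) (k(n, Q) = (n + 5)*(Q - 4*1) = (5 + n)*(Q - 4) = (5 + n)*(-4 + Q) = (-4 + Q)*(5 + n))
(-12 - 22)*(k(14, 14) - 1*(-711)) = (-12 - 22)*((-20 - 4*14 + 5*14 + 14*14) - 1*(-711)) = -34*((-20 - 56 + 70 + 196) + 711) = -34*(190 + 711) = -34*901 = -30634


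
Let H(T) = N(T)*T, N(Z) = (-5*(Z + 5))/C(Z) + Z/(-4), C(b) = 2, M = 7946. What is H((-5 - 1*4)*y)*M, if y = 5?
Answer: -79559325/2 ≈ -3.9780e+7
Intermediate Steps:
N(Z) = -25/2 - 11*Z/4 (N(Z) = -5*(Z + 5)/2 + Z/(-4) = -5*(5 + Z)*(1/2) + Z*(-1/4) = (-25 - 5*Z)*(1/2) - Z/4 = (-25/2 - 5*Z/2) - Z/4 = -25/2 - 11*Z/4)
H(T) = T*(-25/2 - 11*T/4) (H(T) = (-25/2 - 11*T/4)*T = T*(-25/2 - 11*T/4))
H((-5 - 1*4)*y)*M = -(-5 - 1*4)*5*(50 + 11*((-5 - 1*4)*5))/4*7946 = -(-5 - 4)*5*(50 + 11*((-5 - 4)*5))/4*7946 = -(-9*5)*(50 + 11*(-9*5))/4*7946 = -1/4*(-45)*(50 + 11*(-45))*7946 = -1/4*(-45)*(50 - 495)*7946 = -1/4*(-45)*(-445)*7946 = -20025/4*7946 = -79559325/2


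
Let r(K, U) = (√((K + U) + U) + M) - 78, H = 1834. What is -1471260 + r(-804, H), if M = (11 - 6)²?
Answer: -1471313 + 4*√179 ≈ -1.4713e+6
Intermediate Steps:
M = 25 (M = 5² = 25)
r(K, U) = -53 + √(K + 2*U) (r(K, U) = (√((K + U) + U) + 25) - 78 = (√(K + 2*U) + 25) - 78 = (25 + √(K + 2*U)) - 78 = -53 + √(K + 2*U))
-1471260 + r(-804, H) = -1471260 + (-53 + √(-804 + 2*1834)) = -1471260 + (-53 + √(-804 + 3668)) = -1471260 + (-53 + √2864) = -1471260 + (-53 + 4*√179) = -1471313 + 4*√179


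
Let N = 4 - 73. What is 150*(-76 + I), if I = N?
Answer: -21750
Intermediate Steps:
N = -69
I = -69
150*(-76 + I) = 150*(-76 - 69) = 150*(-145) = -21750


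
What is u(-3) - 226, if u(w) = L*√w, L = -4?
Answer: -226 - 4*I*√3 ≈ -226.0 - 6.9282*I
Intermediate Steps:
u(w) = -4*√w
u(-3) - 226 = -4*I*√3 - 226 = -226 - 4*I*√3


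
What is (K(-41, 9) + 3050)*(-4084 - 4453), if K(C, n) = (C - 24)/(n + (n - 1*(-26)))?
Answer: -1145110495/44 ≈ -2.6025e+7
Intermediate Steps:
K(C, n) = (-24 + C)/(26 + 2*n) (K(C, n) = (-24 + C)/(n + (n + 26)) = (-24 + C)/(n + (26 + n)) = (-24 + C)/(26 + 2*n))
(K(-41, 9) + 3050)*(-4084 - 4453) = ((-24 - 41)/(2*(13 + 9)) + 3050)*(-4084 - 4453) = ((½)*(-65)/22 + 3050)*(-8537) = ((½)*(1/22)*(-65) + 3050)*(-8537) = (-65/44 + 3050)*(-8537) = (134135/44)*(-8537) = -1145110495/44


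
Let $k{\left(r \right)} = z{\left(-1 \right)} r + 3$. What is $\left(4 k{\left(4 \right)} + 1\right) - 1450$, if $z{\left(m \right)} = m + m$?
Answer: $-1469$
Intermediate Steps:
$z{\left(m \right)} = 2 m$
$k{\left(r \right)} = 3 - 2 r$ ($k{\left(r \right)} = 2 \left(-1\right) r + 3 = - 2 r + 3 = 3 - 2 r$)
$\left(4 k{\left(4 \right)} + 1\right) - 1450 = \left(4 \left(3 - 8\right) + 1\right) - 1450 = \left(4 \left(-5\right) + 1\right) - 1450 = \left(-20 + 1\right) - 1450 = -19 - 1450 = -1469$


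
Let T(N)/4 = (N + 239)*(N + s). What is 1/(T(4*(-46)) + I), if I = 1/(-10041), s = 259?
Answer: 10041/165676499 ≈ 6.0606e-5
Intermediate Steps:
I = -1/10041 ≈ -9.9592e-5
T(N) = 4*(239 + N)*(259 + N) (T(N) = 4*((N + 239)*(N + 259)) = 4*((239 + N)*(259 + N)) = 4*(239 + N)*(259 + N))
1/(T(4*(-46)) + I) = 1/((247604 + 4*(4*(-46))**2 + 1992*(4*(-46))) - 1/10041) = 1/((247604 + 4*(-184)**2 + 1992*(-184)) - 1/10041) = 1/((247604 + 4*33856 - 366528) - 1/10041) = 1/((247604 + 135424 - 366528) - 1/10041) = 1/(16500 - 1/10041) = 1/(165676499/10041) = 10041/165676499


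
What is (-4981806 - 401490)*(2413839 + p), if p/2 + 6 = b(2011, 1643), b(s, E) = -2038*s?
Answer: 31131649217664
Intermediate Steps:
p = -8196848 (p = -12 + 2*(-2038*2011) = -12 + 2*(-4098418) = -12 - 8196836 = -8196848)
(-4981806 - 401490)*(2413839 + p) = (-4981806 - 401490)*(2413839 - 8196848) = -5383296*(-5783009) = 31131649217664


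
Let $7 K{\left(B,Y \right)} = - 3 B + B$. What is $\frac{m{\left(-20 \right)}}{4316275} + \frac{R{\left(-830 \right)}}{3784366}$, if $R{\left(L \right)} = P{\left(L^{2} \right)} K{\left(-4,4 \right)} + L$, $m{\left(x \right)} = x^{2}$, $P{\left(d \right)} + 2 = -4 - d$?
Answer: $- \frac{476050865883}{2286811009931} \approx -0.20817$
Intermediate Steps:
$P{\left(d \right)} = -6 - d$ ($P{\left(d \right)} = -2 - \left(4 + d\right) = -6 - d$)
$K{\left(B,Y \right)} = - \frac{2 B}{7}$ ($K{\left(B,Y \right)} = \frac{- 3 B + B}{7} = \frac{\left(-2\right) B}{7} = - \frac{2 B}{7}$)
$R{\left(L \right)} = - \frac{48}{7} + L - \frac{8 L^{2}}{7}$ ($R{\left(L \right)} = \left(-6 - L^{2}\right) \left(\left(- \frac{2}{7}\right) \left(-4\right)\right) + L = \left(-6 - L^{2}\right) \frac{8}{7} + L = \left(- \frac{48}{7} - \frac{8 L^{2}}{7}\right) + L = - \frac{48}{7} + L - \frac{8 L^{2}}{7}$)
$\frac{m{\left(-20 \right)}}{4316275} + \frac{R{\left(-830 \right)}}{3784366} = \frac{\left(-20\right)^{2}}{4316275} + \frac{- \frac{48}{7} - 830 - \frac{8 \left(-830\right)^{2}}{7}}{3784366} = 400 \cdot \frac{1}{4316275} + \left(- \frac{48}{7} - 830 - \frac{5511200}{7}\right) \frac{1}{3784366} = \frac{16}{172651} + \left(- \frac{48}{7} - 830 - \frac{5511200}{7}\right) \frac{1}{3784366} = \frac{16}{172651} - \frac{2758529}{13245281} = - \frac{476050865883}{2286811009931}$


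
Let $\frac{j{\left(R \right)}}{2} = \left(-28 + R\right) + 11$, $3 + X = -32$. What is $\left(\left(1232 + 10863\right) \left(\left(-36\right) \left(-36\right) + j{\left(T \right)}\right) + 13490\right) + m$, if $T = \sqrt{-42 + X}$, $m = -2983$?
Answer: $15274397 + 24190 i \sqrt{77} \approx 1.5274 \cdot 10^{7} + 2.1227 \cdot 10^{5} i$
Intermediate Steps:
$X = -35$ ($X = -3 - 32 = -35$)
$T = i \sqrt{77}$ ($T = \sqrt{-42 - 35} = \sqrt{-77} = i \sqrt{77} \approx 8.775 i$)
$j{\left(R \right)} = -34 + 2 R$ ($j{\left(R \right)} = 2 \left(\left(-28 + R\right) + 11\right) = 2 \left(-17 + R\right) = -34 + 2 R$)
$\left(\left(1232 + 10863\right) \left(\left(-36\right) \left(-36\right) + j{\left(T \right)}\right) + 13490\right) + m = \left(\left(1232 + 10863\right) \left(\left(-36\right) \left(-36\right) - \left(34 - 2 i \sqrt{77}\right)\right) + 13490\right) - 2983 = \left(12095 \left(1296 - \left(34 - 2 i \sqrt{77}\right)\right) + 13490\right) - 2983 = \left(12095 \left(1262 + 2 i \sqrt{77}\right) + 13490\right) - 2983 = \left(\left(15263890 + 24190 i \sqrt{77}\right) + 13490\right) - 2983 = \left(15277380 + 24190 i \sqrt{77}\right) - 2983 = 15274397 + 24190 i \sqrt{77}$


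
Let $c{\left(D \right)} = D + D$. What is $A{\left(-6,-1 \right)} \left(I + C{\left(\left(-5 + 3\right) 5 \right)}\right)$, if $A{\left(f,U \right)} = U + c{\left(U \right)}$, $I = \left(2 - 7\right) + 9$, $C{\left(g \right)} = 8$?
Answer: $-36$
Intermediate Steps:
$c{\left(D \right)} = 2 D$
$I = 4$ ($I = -5 + 9 = 4$)
$A{\left(f,U \right)} = 3 U$ ($A{\left(f,U \right)} = U + 2 U = 3 U$)
$A{\left(-6,-1 \right)} \left(I + C{\left(\left(-5 + 3\right) 5 \right)}\right) = 3 \left(-1\right) \left(4 + 8\right) = \left(-3\right) 12 = -36$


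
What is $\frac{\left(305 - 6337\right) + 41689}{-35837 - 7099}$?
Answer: $- \frac{35657}{42936} \approx -0.83047$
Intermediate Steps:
$\frac{\left(305 - 6337\right) + 41689}{-35837 - 7099} = \frac{-6032 + 41689}{-42936} = 35657 \left(- \frac{1}{42936}\right) = - \frac{35657}{42936}$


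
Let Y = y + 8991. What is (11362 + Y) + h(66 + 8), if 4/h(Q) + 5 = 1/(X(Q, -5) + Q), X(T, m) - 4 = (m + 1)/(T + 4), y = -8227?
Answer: 183830126/15161 ≈ 12125.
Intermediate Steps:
X(T, m) = 4 + (1 + m)/(4 + T) (X(T, m) = 4 + (m + 1)/(T + 4) = 4 + (1 + m)/(4 + T))
h(Q) = 4/(-5 + 1/(Q + (12 + 4*Q)/(4 + Q))) (h(Q) = 4/(-5 + 1/((17 - 5 + 4*Q)/(4 + Q) + Q)) = 4/(-5 + 1/((12 + 4*Q)/(4 + Q) + Q)) = 4/(-5 + 1/(Q + (12 + 4*Q)/(4 + Q))))
Y = 764 (Y = -8227 + 8991 = 764)
(11362 + Y) + h(66 + 8) = (11362 + 764) + 4*(-12 - (66 + 8)² - 8*(66 + 8))/(56 + 5*(66 + 8)² + 39*(66 + 8)) = 12126 + 4*(-12 - 1*74² - 8*74)/(56 + 5*74² + 39*74) = 12126 + 4*(-12 - 1*5476 - 592)/(56 + 5*5476 + 2886) = 12126 + 4*(-12 - 5476 - 592)/(56 + 27380 + 2886) = 12126 + 4*(-6080)/30322 = 12126 + 4*(1/30322)*(-6080) = 12126 - 12160/15161 = 183830126/15161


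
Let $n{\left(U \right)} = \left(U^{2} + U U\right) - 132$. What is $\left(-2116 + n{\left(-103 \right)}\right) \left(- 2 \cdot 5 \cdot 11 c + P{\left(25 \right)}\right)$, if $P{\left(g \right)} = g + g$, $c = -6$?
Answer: $13468700$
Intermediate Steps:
$P{\left(g \right)} = 2 g$
$n{\left(U \right)} = -132 + 2 U^{2}$ ($n{\left(U \right)} = \left(U^{2} + U^{2}\right) - 132 = 2 U^{2} - 132 = -132 + 2 U^{2}$)
$\left(-2116 + n{\left(-103 \right)}\right) \left(- 2 \cdot 5 \cdot 11 c + P{\left(25 \right)}\right) = \left(-2116 - \left(132 - 2 \left(-103\right)^{2}\right)\right) \left(- 2 \cdot 5 \cdot 11 \left(-6\right) + 2 \cdot 25\right) = \left(-2116 + \left(-132 + 2 \cdot 10609\right)\right) \left(- 2 \cdot 55 \left(-6\right) + 50\right) = \left(-2116 + \left(-132 + 21218\right)\right) \left(\left(-2\right) \left(-330\right) + 50\right) = \left(-2116 + 21086\right) \left(660 + 50\right) = 18970 \cdot 710 = 13468700$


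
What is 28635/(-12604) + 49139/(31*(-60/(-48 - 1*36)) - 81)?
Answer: -11813134/14111 ≈ -837.16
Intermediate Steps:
28635/(-12604) + 49139/(31*(-60/(-48 - 1*36)) - 81) = 28635*(-1/12604) + 49139/(31*(-60/(-48 - 36)) - 81) = -1245/548 + 49139/(31*(-60/(-84)) - 81) = -1245/548 + 49139/(31*(-60*(-1/84)) - 81) = -1245/548 + 49139/(31*(5/7) - 81) = -1245/548 + 49139/(155/7 - 81) = -1245/548 + 49139/(-412/7) = -1245/548 + 49139*(-7/412) = -1245/548 - 343973/412 = -11813134/14111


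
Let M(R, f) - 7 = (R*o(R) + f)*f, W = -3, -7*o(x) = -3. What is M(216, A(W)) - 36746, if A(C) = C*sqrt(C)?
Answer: -36766 - 1944*I*sqrt(3)/7 ≈ -36766.0 - 481.02*I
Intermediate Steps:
o(x) = 3/7 (o(x) = -1/7*(-3) = 3/7)
A(C) = C**(3/2)
M(R, f) = 7 + f*(f + 3*R/7) (M(R, f) = 7 + (R*(3/7) + f)*f = 7 + (3*R/7 + f)*f = 7 + (f + 3*R/7)*f = 7 + f*(f + 3*R/7))
M(216, A(W)) - 36746 = (7 + ((-3)**(3/2))**2 + (3/7)*216*(-3)**(3/2)) - 36746 = (7 + (-3*I*sqrt(3))**2 + (3/7)*216*(-3*I*sqrt(3))) - 36746 = (7 - 27 - 1944*I*sqrt(3)/7) - 36746 = (-20 - 1944*I*sqrt(3)/7) - 36746 = -36766 - 1944*I*sqrt(3)/7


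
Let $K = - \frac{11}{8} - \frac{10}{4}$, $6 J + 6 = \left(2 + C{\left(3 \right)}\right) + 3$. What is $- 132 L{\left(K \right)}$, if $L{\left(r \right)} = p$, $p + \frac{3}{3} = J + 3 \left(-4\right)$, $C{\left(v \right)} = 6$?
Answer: $1606$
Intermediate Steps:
$J = \frac{5}{6}$ ($J = -1 + \frac{\left(2 + 6\right) + 3}{6} = -1 + \frac{8 + 3}{6} = -1 + \frac{1}{6} \cdot 11 = -1 + \frac{11}{6} = \frac{5}{6} \approx 0.83333$)
$K = - \frac{31}{8}$ ($K = \left(-11\right) \frac{1}{8} - \frac{5}{2} = - \frac{11}{8} - \frac{5}{2} = - \frac{31}{8} \approx -3.875$)
$p = - \frac{73}{6}$ ($p = -1 + \left(\frac{5}{6} + 3 \left(-4\right)\right) = -1 + \left(\frac{5}{6} - 12\right) = -1 - \frac{67}{6} = - \frac{73}{6} \approx -12.167$)
$L{\left(r \right)} = - \frac{73}{6}$
$- 132 L{\left(K \right)} = \left(-132\right) \left(- \frac{73}{6}\right) = 1606$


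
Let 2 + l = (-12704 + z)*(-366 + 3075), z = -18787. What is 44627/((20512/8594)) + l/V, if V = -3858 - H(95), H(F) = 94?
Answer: 51024207327/1266616 ≈ 40284.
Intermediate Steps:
V = -3952 (V = -3858 - 1*94 = -3858 - 94 = -3952)
l = -85309121 (l = -2 + (-12704 - 18787)*(-366 + 3075) = -2 - 31491*2709 = -2 - 85309119 = -85309121)
44627/((20512/8594)) + l/V = 44627/((20512/8594)) - 85309121/(-3952) = 44627/((20512*(1/8594))) - 85309121*(-1/3952) = 44627/(10256/4297) + 85309121/3952 = 44627*(4297/10256) + 85309121/3952 = 191762219/10256 + 85309121/3952 = 51024207327/1266616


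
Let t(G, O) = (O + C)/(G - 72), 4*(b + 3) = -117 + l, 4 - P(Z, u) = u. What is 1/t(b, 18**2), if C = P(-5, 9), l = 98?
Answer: -1/4 ≈ -0.25000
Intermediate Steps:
P(Z, u) = 4 - u
C = -5 (C = 4 - 1*9 = 4 - 9 = -5)
b = -31/4 (b = -3 + (-117 + 98)/4 = -3 + (1/4)*(-19) = -3 - 19/4 = -31/4 ≈ -7.7500)
t(G, O) = (-5 + O)/(-72 + G) (t(G, O) = (O - 5)/(G - 72) = (-5 + O)/(-72 + G))
1/t(b, 18**2) = 1/((-5 + 18**2)/(-72 - 31/4)) = 1/((-5 + 324)/(-319/4)) = 1/(-4/319*319) = 1/(-4) = -1/4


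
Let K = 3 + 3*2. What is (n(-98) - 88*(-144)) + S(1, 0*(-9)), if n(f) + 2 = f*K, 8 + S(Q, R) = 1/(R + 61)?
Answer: 718581/61 ≈ 11780.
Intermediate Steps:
K = 9 (K = 3 + 6 = 9)
S(Q, R) = -8 + 1/(61 + R) (S(Q, R) = -8 + 1/(R + 61) = -8 + 1/(61 + R))
n(f) = -2 + 9*f (n(f) = -2 + f*9 = -2 + 9*f)
(n(-98) - 88*(-144)) + S(1, 0*(-9)) = ((-2 + 9*(-98)) - 88*(-144)) + (-487 - 0*(-9))/(61 + 0*(-9)) = ((-2 - 882) + 12672) + (-487 - 8*0)/(61 + 0) = (-884 + 12672) + (-487 + 0)/61 = 11788 + (1/61)*(-487) = 11788 - 487/61 = 718581/61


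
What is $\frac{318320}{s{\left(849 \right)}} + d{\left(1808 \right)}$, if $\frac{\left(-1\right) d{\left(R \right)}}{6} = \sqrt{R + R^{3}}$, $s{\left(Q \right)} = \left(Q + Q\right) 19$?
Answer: $\frac{159160}{16131} - 24 \sqrt{369381745} \approx -4.6125 \cdot 10^{5}$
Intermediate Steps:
$s{\left(Q \right)} = 38 Q$ ($s{\left(Q \right)} = 2 Q 19 = 38 Q$)
$d{\left(R \right)} = - 6 \sqrt{R + R^{3}}$
$\frac{318320}{s{\left(849 \right)}} + d{\left(1808 \right)} = \frac{318320}{38 \cdot 849} - 6 \sqrt{1808 + 1808^{3}} = \frac{318320}{32262} - 6 \sqrt{1808 + 5910106112} = 318320 \cdot \frac{1}{32262} - 6 \sqrt{5910107920} = \frac{159160}{16131} - 6 \cdot 4 \sqrt{369381745} = \frac{159160}{16131} - 24 \sqrt{369381745}$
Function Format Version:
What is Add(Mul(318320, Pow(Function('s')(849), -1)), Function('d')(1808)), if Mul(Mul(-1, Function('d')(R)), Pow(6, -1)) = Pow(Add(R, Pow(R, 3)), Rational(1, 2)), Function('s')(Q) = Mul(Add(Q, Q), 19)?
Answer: Add(Rational(159160, 16131), Mul(-24, Pow(369381745, Rational(1, 2)))) ≈ -4.6125e+5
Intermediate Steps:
Function('s')(Q) = Mul(38, Q) (Function('s')(Q) = Mul(Mul(2, Q), 19) = Mul(38, Q))
Function('d')(R) = Mul(-6, Pow(Add(R, Pow(R, 3)), Rational(1, 2)))
Add(Mul(318320, Pow(Function('s')(849), -1)), Function('d')(1808)) = Add(Mul(318320, Pow(Mul(38, 849), -1)), Mul(-6, Pow(Add(1808, Pow(1808, 3)), Rational(1, 2)))) = Add(Mul(318320, Pow(32262, -1)), Mul(-6, Pow(Add(1808, 5910106112), Rational(1, 2)))) = Add(Mul(318320, Rational(1, 32262)), Mul(-6, Pow(5910107920, Rational(1, 2)))) = Add(Rational(159160, 16131), Mul(-6, Mul(4, Pow(369381745, Rational(1, 2))))) = Add(Rational(159160, 16131), Mul(-24, Pow(369381745, Rational(1, 2))))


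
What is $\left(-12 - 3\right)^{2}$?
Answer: $225$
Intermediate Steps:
$\left(-12 - 3\right)^{2} = \left(-15\right)^{2} = 225$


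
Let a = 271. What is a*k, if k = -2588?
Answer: -701348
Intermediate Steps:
a*k = 271*(-2588) = -701348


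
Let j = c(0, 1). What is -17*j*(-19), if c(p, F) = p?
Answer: 0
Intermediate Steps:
j = 0
-17*j*(-19) = -17*0*(-19) = 0*(-19) = 0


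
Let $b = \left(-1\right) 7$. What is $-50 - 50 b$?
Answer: $300$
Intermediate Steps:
$b = -7$
$-50 - 50 b = -50 - -350 = -50 + 350 = 300$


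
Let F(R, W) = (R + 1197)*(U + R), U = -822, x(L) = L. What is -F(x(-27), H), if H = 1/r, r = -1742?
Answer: 993330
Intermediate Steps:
H = -1/1742 (H = 1/(-1742) = -1/1742 ≈ -0.00057405)
F(R, W) = (-822 + R)*(1197 + R) (F(R, W) = (R + 1197)*(-822 + R) = (1197 + R)*(-822 + R) = (-822 + R)*(1197 + R))
-F(x(-27), H) = -(-983934 + (-27)² + 375*(-27)) = -(-983934 + 729 - 10125) = -1*(-993330) = 993330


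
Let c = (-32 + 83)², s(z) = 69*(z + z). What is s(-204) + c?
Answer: -25551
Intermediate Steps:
s(z) = 138*z (s(z) = 69*(2*z) = 138*z)
c = 2601 (c = 51² = 2601)
s(-204) + c = 138*(-204) + 2601 = -28152 + 2601 = -25551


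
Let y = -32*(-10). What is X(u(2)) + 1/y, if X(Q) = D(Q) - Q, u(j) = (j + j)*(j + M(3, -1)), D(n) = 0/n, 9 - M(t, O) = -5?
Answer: -20479/320 ≈ -63.997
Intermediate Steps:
M(t, O) = 14 (M(t, O) = 9 - 1*(-5) = 9 + 5 = 14)
D(n) = 0
u(j) = 2*j*(14 + j) (u(j) = (j + j)*(j + 14) = (2*j)*(14 + j) = 2*j*(14 + j))
y = 320
X(Q) = -Q (X(Q) = 0 - Q = -Q)
X(u(2)) + 1/y = -2*2*(14 + 2) + 1/320 = -2*2*16 + 1/320 = -1*64 + 1/320 = -64 + 1/320 = -20479/320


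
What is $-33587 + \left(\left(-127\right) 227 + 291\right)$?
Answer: $-62125$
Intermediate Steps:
$-33587 + \left(\left(-127\right) 227 + 291\right) = -33587 + \left(-28829 + 291\right) = -33587 - 28538 = -62125$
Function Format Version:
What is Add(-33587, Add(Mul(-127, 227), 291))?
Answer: -62125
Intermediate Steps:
Add(-33587, Add(Mul(-127, 227), 291)) = Add(-33587, Add(-28829, 291)) = Add(-33587, -28538) = -62125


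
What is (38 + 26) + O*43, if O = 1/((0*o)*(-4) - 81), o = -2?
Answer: 5141/81 ≈ 63.469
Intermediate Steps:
O = -1/81 (O = 1/((0*(-2))*(-4) - 81) = 1/(0*(-4) - 81) = 1/(0 - 81) = 1/(-81) = -1/81 ≈ -0.012346)
(38 + 26) + O*43 = (38 + 26) - 1/81*43 = 64 - 43/81 = 5141/81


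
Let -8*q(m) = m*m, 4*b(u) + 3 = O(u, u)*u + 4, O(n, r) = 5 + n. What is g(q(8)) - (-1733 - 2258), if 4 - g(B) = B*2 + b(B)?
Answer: 16019/4 ≈ 4004.8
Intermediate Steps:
b(u) = ¼ + u*(5 + u)/4 (b(u) = -¾ + ((5 + u)*u + 4)/4 = -¾ + (u*(5 + u) + 4)/4 = -¾ + (4 + u*(5 + u))/4 = -¾ + (1 + u*(5 + u)/4) = ¼ + u*(5 + u)/4)
q(m) = -m²/8 (q(m) = -m*m/8 = -m²/8)
g(B) = 15/4 - 2*B - B*(5 + B)/4 (g(B) = 4 - (B*2 + (¼ + B*(5 + B)/4)) = 4 - (2*B + (¼ + B*(5 + B)/4)) = 4 - (¼ + 2*B + B*(5 + B)/4) = 4 + (-¼ - 2*B - B*(5 + B)/4) = 15/4 - 2*B - B*(5 + B)/4)
g(q(8)) - (-1733 - 2258) = (15/4 - (-13)*8²/32 - (-⅛*8²)²/4) - (-1733 - 2258) = (15/4 - (-13)*64/32 - (-⅛*64)²/4) - 1*(-3991) = (15/4 - 13/4*(-8) - ¼*(-8)²) + 3991 = (15/4 + 26 - ¼*64) + 3991 = (15/4 + 26 - 16) + 3991 = 55/4 + 3991 = 16019/4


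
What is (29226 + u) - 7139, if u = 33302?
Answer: 55389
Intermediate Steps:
(29226 + u) - 7139 = (29226 + 33302) - 7139 = 62528 - 7139 = 55389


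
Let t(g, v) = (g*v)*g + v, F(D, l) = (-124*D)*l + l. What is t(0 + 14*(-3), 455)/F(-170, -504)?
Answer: -114725/1517832 ≈ -0.075585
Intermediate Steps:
F(D, l) = l - 124*D*l (F(D, l) = -124*D*l + l = l - 124*D*l)
t(g, v) = v + v*g² (t(g, v) = v*g² + v = v + v*g²)
t(0 + 14*(-3), 455)/F(-170, -504) = (455*(1 + (0 + 14*(-3))²))/((-504*(1 - 124*(-170)))) = (455*(1 + (0 - 42)²))/((-504*(1 + 21080))) = (455*(1 + (-42)²))/((-504*21081)) = (455*(1 + 1764))/(-10624824) = (455*1765)*(-1/10624824) = 803075*(-1/10624824) = -114725/1517832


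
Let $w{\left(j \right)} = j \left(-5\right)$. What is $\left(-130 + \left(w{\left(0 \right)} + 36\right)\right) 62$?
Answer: $-5828$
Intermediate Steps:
$w{\left(j \right)} = - 5 j$
$\left(-130 + \left(w{\left(0 \right)} + 36\right)\right) 62 = \left(-130 + \left(\left(-5\right) 0 + 36\right)\right) 62 = \left(-130 + \left(0 + 36\right)\right) 62 = \left(-130 + 36\right) 62 = \left(-94\right) 62 = -5828$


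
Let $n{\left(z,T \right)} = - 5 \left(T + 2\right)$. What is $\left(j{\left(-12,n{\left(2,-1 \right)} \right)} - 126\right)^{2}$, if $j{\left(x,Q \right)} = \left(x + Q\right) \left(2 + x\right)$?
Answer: $1936$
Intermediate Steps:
$n{\left(z,T \right)} = -10 - 5 T$ ($n{\left(z,T \right)} = - 5 \left(2 + T\right) = -10 - 5 T$)
$j{\left(x,Q \right)} = \left(2 + x\right) \left(Q + x\right)$ ($j{\left(x,Q \right)} = \left(Q + x\right) \left(2 + x\right) = \left(2 + x\right) \left(Q + x\right)$)
$\left(j{\left(-12,n{\left(2,-1 \right)} \right)} - 126\right)^{2} = \left(\left(\left(-12\right)^{2} + 2 \left(-10 - -5\right) + 2 \left(-12\right) + \left(-10 - -5\right) \left(-12\right)\right) - 126\right)^{2} = \left(\left(144 + 2 \left(-10 + 5\right) - 24 + \left(-10 + 5\right) \left(-12\right)\right) - 126\right)^{2} = \left(\left(144 + 2 \left(-5\right) - 24 - -60\right) - 126\right)^{2} = \left(\left(144 - 10 - 24 + 60\right) - 126\right)^{2} = \left(170 - 126\right)^{2} = 44^{2} = 1936$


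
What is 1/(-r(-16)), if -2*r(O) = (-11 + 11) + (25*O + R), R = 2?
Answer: -1/199 ≈ -0.0050251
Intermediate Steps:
r(O) = -1 - 25*O/2 (r(O) = -((-11 + 11) + (25*O + 2))/2 = -(0 + (2 + 25*O))/2 = -(2 + 25*O)/2 = -1 - 25*O/2)
1/(-r(-16)) = 1/(-(-1 - 25/2*(-16))) = 1/(-(-1 + 200)) = 1/(-1*199) = 1/(-199) = -1/199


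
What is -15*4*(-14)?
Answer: 840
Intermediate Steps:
-15*4*(-14) = -60*(-14) = 840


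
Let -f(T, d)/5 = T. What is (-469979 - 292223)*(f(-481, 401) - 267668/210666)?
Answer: -192983472412262/105333 ≈ -1.8321e+9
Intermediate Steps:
f(T, d) = -5*T
(-469979 - 292223)*(f(-481, 401) - 267668/210666) = (-469979 - 292223)*(-5*(-481) - 267668/210666) = -762202*(2405 - 267668*1/210666) = -762202*(2405 - 133834/105333) = -762202*253192031/105333 = -192983472412262/105333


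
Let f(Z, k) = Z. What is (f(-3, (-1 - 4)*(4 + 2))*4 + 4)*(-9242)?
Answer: 73936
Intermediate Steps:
(f(-3, (-1 - 4)*(4 + 2))*4 + 4)*(-9242) = (-3*4 + 4)*(-9242) = (-12 + 4)*(-9242) = -8*(-9242) = 73936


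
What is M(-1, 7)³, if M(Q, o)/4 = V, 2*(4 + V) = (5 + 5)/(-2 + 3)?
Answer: 64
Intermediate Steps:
V = 1 (V = -4 + ((5 + 5)/(-2 + 3))/2 = -4 + (10/1)/2 = -4 + (10*1)/2 = -4 + (½)*10 = -4 + 5 = 1)
M(Q, o) = 4 (M(Q, o) = 4*1 = 4)
M(-1, 7)³ = 4³ = 64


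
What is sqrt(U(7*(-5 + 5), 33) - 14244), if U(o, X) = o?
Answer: 2*I*sqrt(3561) ≈ 119.35*I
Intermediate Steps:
sqrt(U(7*(-5 + 5), 33) - 14244) = sqrt(7*(-5 + 5) - 14244) = sqrt(7*0 - 14244) = sqrt(0 - 14244) = sqrt(-14244) = 2*I*sqrt(3561)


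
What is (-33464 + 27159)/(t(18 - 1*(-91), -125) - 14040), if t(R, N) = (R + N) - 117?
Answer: 6305/14173 ≈ 0.44486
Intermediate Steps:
t(R, N) = -117 + N + R (t(R, N) = (N + R) - 117 = -117 + N + R)
(-33464 + 27159)/(t(18 - 1*(-91), -125) - 14040) = (-33464 + 27159)/((-117 - 125 + (18 - 1*(-91))) - 14040) = -6305/((-117 - 125 + (18 + 91)) - 14040) = -6305/((-117 - 125 + 109) - 14040) = -6305/(-133 - 14040) = -6305/(-14173) = -6305*(-1/14173) = 6305/14173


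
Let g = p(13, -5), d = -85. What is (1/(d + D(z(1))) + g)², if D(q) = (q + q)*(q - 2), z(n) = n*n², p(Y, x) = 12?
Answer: 1087849/7569 ≈ 143.72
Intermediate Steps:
z(n) = n³
D(q) = 2*q*(-2 + q) (D(q) = (2*q)*(-2 + q) = 2*q*(-2 + q))
g = 12
(1/(d + D(z(1))) + g)² = (1/(-85 + 2*1³*(-2 + 1³)) + 12)² = (1/(-85 + 2*1*(-2 + 1)) + 12)² = (1/(-85 + 2*1*(-1)) + 12)² = (1/(-85 - 2) + 12)² = (1/(-87) + 12)² = (-1/87 + 12)² = (1043/87)² = 1087849/7569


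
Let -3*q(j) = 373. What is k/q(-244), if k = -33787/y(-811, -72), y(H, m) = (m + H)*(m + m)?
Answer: 33787/15809232 ≈ 0.0021372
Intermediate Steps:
y(H, m) = 2*m*(H + m) (y(H, m) = (H + m)*(2*m) = 2*m*(H + m))
q(j) = -373/3 (q(j) = -1/3*373 = -373/3)
k = -33787/127152 (k = -33787*(-1/(144*(-811 - 72))) = -33787/(2*(-72)*(-883)) = -33787/127152 ≈ -0.26572)
k/q(-244) = -33787/(127152*(-373/3)) = -33787/127152*(-3/373) = 33787/15809232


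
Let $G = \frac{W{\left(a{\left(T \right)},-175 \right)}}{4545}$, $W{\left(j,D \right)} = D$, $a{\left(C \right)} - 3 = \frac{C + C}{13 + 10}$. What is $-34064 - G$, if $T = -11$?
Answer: $- \frac{30964141}{909} \approx -34064.0$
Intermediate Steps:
$a{\left(C \right)} = 3 + \frac{2 C}{23}$ ($a{\left(C \right)} = 3 + \frac{C + C}{13 + 10} = 3 + \frac{2 C}{23}$)
$G = - \frac{35}{909}$ ($G = - \frac{175}{4545} = \left(-175\right) \frac{1}{4545} = - \frac{35}{909} \approx -0.038504$)
$-34064 - G = -34064 - - \frac{35}{909} = -34064 + \frac{35}{909} = - \frac{30964141}{909}$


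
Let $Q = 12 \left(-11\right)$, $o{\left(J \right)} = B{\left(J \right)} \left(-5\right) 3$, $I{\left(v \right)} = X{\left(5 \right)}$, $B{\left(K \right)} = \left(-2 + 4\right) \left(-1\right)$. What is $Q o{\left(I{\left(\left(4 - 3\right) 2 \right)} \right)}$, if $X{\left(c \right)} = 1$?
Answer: $-3960$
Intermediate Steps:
$B{\left(K \right)} = -2$ ($B{\left(K \right)} = 2 \left(-1\right) = -2$)
$I{\left(v \right)} = 1$
$o{\left(J \right)} = 30$ ($o{\left(J \right)} = \left(-2\right) \left(-5\right) 3 = 10 \cdot 3 = 30$)
$Q = -132$
$Q o{\left(I{\left(\left(4 - 3\right) 2 \right)} \right)} = \left(-132\right) 30 = -3960$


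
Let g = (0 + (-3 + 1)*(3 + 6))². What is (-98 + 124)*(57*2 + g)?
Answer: 11388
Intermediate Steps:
g = 324 (g = (0 - 2*9)² = (0 - 18)² = (-18)² = 324)
(-98 + 124)*(57*2 + g) = (-98 + 124)*(57*2 + 324) = 26*(114 + 324) = 26*438 = 11388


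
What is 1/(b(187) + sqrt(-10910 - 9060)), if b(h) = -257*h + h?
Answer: -23936/1145874177 - I*sqrt(19970)/2291748354 ≈ -2.0889e-5 - 6.1663e-8*I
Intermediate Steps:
b(h) = -256*h
1/(b(187) + sqrt(-10910 - 9060)) = 1/(-256*187 + sqrt(-10910 - 9060)) = 1/(-47872 + sqrt(-19970)) = 1/(-47872 + I*sqrt(19970))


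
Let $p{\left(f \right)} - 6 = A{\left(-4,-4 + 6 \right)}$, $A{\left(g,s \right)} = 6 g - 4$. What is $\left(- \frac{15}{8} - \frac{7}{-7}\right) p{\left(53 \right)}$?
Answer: $\frac{77}{4} \approx 19.25$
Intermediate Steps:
$A{\left(g,s \right)} = -4 + 6 g$
$p{\left(f \right)} = -22$ ($p{\left(f \right)} = 6 + \left(-4 + 6 \left(-4\right)\right) = 6 - 28 = -22$)
$\left(- \frac{15}{8} - \frac{7}{-7}\right) p{\left(53 \right)} = \left(- \frac{15}{8} - \frac{7}{-7}\right) \left(-22\right) = \left(\left(-15\right) \frac{1}{8} - -1\right) \left(-22\right) = \left(- \frac{15}{8} + 1\right) \left(-22\right) = \left(- \frac{7}{8}\right) \left(-22\right) = \frac{77}{4}$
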